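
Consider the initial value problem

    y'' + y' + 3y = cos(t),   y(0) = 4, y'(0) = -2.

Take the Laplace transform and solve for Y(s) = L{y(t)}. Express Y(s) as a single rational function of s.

Y(s) = (4*s^3 + 2*s^2 + 5*s + 2)/(s^4 + s^3 + 4*s^2 + s + 3)

Take the Laplace transform of both sides.
The derivative rules (L{y''} = s^2 Y - s·y(0) - y'(0) and L{y'} = sY - y(0), with y(0) = 4, y'(0) = -2) turn the left side into (s^2 + s + 3)Y - (4*s + 2).
The right side is L{cos(t)} = s/(s^2 + 1).
So (s^2 + s + 3)Y = s/(s^2 + 1) + (4*s + 2).
Divide through and combine into a single rational function.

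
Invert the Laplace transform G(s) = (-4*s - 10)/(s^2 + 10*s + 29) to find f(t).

Complete the square in the denominator: s^2 + 10*s + 29 = (s + 5)^2 + 2^2.
Split the numerator to match: -4*s - 10 = -4·(s + 5) + 5·2.
Invert each term: -4·(s + 5)/((s + 5)^2 + 4) ↔ -4e^(-5t)cos(2t); 5·2/((s + 5)^2 + 4) ↔ 5e^(-5t)sin(2t).

f(t) = 5*exp(-5*t)*sin(2*t) - 4*exp(-5*t)*cos(2*t)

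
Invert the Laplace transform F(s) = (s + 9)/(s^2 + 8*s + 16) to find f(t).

f(t) = 5*t*exp(-4*t) + exp(-4*t)

Factor the denominator: s^2 + 8*s + 16 = (s + 4)^2.
Partial fraction decomposition gives [1/(s + 4)] + [5/(s + 4)^2].
Invert each term: 1/(s + 4) ↔ e^(-4t); 5/(s + 4)^2 ↔ 5t·e^(-4t).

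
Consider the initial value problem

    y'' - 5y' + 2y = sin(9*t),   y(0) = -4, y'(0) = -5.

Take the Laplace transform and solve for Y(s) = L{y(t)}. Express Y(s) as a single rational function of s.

Y(s) = (-4*s^3 + 15*s^2 - 324*s + 1224)/(s^4 - 5*s^3 + 83*s^2 - 405*s + 162)

Apply the Laplace transform to the equation.
Using L{y''} = s^2 Y - s·y(0) - y'(0) and L{y'} = sY - y(0), with y(0) = -4, y'(0) = -5, the left side becomes (s^2 - 5*s + 2)Y - (-4*s + 15).
The right side is L{sin(9*t)} = 9/(s^2 + 81).
So (s^2 - 5*s + 2)Y = 9/(s^2 + 81) + (-4*s + 15).
Isolate Y and clear denominators.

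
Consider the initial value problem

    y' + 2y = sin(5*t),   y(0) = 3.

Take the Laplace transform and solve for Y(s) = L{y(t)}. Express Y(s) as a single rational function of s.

Transform both sides with L{·}.
With L{y'} = sY - y(0) = sY - 3: the LHS transforms to (s + 2)Y - (3).
The right side is L{sin(5*t)} = 5/(s^2 + 25).
So (s + 2)Y = 5/(s^2 + 25) + (3).
Solve for Y(s) and write it as one ratio of polynomials.

Y(s) = (3*s^2 + 80)/(s^3 + 2*s^2 + 25*s + 50)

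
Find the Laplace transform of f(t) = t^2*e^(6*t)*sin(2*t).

L{sin(2t)} = 2/(s^2 + 4).
Multiplying by e^(6t) shifts s → s - 6, so L{e^(6*t)*sin(2*t)} = 2/((s - 6)^2 + 4).
Then apply L{t^2·g(t)} = (-1)^2 d^2/ds^2[G(s)] with G(s) = 2/((s - 6)^2 + 4):
differentiating 2 times and applying the sign gives 4*(3*s^2 - 36*s + 104)/(s^2 - 12*s + 40)^3.

4*(3*s^2 - 36*s + 104)/(s^2 - 12*s + 40)^3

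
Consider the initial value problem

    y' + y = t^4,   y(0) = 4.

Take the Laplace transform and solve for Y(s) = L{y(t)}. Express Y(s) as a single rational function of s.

Y(s) = (4*s^5 + 24)/(s^6 + s^5)

Apply the Laplace transform to the equation.
Using L{y'} = sY - y(0) = sY - 4, the left side becomes (s + 1)Y - (4).
The right side is L{t^4} = 24/s^5.
So (s + 1)Y = 24/s^5 + (4).
Divide through and combine into a single rational function.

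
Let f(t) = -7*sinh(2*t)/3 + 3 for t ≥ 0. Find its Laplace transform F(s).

F(s) = -14/(3*(s^2 - 4)) + 3/s

The transform is linear, so treat each term independently.
(-7/3)·[L{sinh(2t)} = 2/(s^2 - 4)]; L{3} = 3/s.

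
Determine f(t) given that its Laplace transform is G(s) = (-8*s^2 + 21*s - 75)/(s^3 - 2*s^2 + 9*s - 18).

Factor the denominator: s^3 - 2*s^2 + 9*s - 18 = (s - 2)*(s^2 + 9).
Partial fraction decomposition gives [-5/(s - 2)] + [-3*s/(s^2 + 9)] + [15/(s^2 + 9)].
Invert each term: -5/(s - 2) ↔ -5e^(2t); -3·s/(s^2 + 9) ↔ -3cos(3t); 5·3/(s^2 + 9) ↔ 5sin(3t).

f(t) = -5*exp(2*t) + 5*sin(3*t) - 3*cos(3*t)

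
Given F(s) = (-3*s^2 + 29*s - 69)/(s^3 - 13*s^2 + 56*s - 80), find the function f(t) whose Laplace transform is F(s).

f(t) = t*exp(4*t) + exp(5*t) - 4*exp(4*t)

Factor the denominator: s^3 - 13*s^2 + 56*s - 80 = (s - 5)*(s - 4)^2.
Partial fraction decomposition gives [-4/(s - 4)] + [(s - 4)^(-2)] + [1/(s - 5)].
Invert each term: -4/(s - 4) ↔ -4e^(4t); 1/(s - 4)^2 ↔ t·e^(4t); 1/(s - 5) ↔ e^(5t).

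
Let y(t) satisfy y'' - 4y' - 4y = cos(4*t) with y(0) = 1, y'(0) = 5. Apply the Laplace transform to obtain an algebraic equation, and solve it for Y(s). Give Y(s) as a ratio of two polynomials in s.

Y(s) = (s^3 + s^2 + 17*s + 16)/(s^4 - 4*s^3 + 12*s^2 - 64*s - 64)

Take the Laplace transform of both sides.
The derivative rules (L{y''} = s^2 Y - s·y(0) - y'(0) and L{y'} = sY - y(0), with y(0) = 1, y'(0) = 5) turn the left side into (s^2 - 4*s - 4)Y - (s + 1).
The right side is L{cos(4*t)} = s/(s^2 + 16).
So (s^2 - 4*s - 4)Y = s/(s^2 + 16) + (s + 1).
Solve for Y(s) and write it as one ratio of polynomials.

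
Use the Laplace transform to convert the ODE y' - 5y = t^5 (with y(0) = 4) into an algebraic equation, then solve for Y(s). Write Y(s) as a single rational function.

Take the Laplace transform of both sides.
The derivative rules (L{y'} = sY - y(0) = sY - 4) turn the left side into (s - 5)Y - (4).
The right side is L{t^5} = 120/s^6.
So (s - 5)Y = 120/s^6 + (4).
Isolate Y and clear denominators.

Y(s) = (4*s^6 + 120)/(s^7 - 5*s^6)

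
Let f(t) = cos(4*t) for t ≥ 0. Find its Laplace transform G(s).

L{cos(4t)} = s/(s^2 + 16).

G(s) = s/(s^2 + 16)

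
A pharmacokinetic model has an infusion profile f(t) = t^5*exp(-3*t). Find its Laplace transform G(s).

L{t^5} = 5!/s^6 = 120/s^6.
By the first shifting theorem, multiplying by e^(-3t) replaces s with s + 3.

G(s) = 120/(s + 3)^6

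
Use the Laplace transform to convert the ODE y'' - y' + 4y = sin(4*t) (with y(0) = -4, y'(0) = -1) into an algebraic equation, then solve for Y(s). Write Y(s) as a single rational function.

Y(s) = (-4*s^3 + 3*s^2 - 64*s + 52)/(s^4 - s^3 + 20*s^2 - 16*s + 64)

Take the Laplace transform of both sides.
With L{y''} = s^2 Y - s·y(0) - y'(0) and L{y'} = sY - y(0), with y(0) = -4, y'(0) = -1: the LHS transforms to (s^2 - s + 4)Y - (-4*s + 3).
The right side is L{sin(4*t)} = 4/(s^2 + 16).
So (s^2 - s + 4)Y = 4/(s^2 + 16) + (-4*s + 3).
Solve for Y(s) and write it as one ratio of polynomials.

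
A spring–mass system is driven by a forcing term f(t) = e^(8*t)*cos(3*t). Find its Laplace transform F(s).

F(s) = (s - 8)/((s - 8)^2 + 9)

L{cos(3t)} = s/(s^2 + 9).
By the first shifting theorem, multiplying by e^(8t) replaces s with s - 8.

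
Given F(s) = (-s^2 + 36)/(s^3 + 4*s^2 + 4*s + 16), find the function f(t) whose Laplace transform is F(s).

f(t) = 4*sin(2*t) - 2*cos(2*t) + exp(-4*t)

Factor the denominator: s^3 + 4*s^2 + 4*s + 16 = (s + 4)*(s^2 + 4).
Partial fraction decomposition gives [1/(s + 4)] + [-2*s/(s^2 + 4)] + [8/(s^2 + 4)].
Invert each term: 1/(s + 4) ↔ e^(-4t); -2·s/(s^2 + 4) ↔ -2cos(2t); 4·2/(s^2 + 4) ↔ 4sin(2t).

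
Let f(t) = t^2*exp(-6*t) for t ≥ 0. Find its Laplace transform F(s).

L{e^(-6t)} = 1/(s + 6).
Then apply L{t^2·g(t)} = (-1)^2 d^2/ds^2[G(s)] with G(s) = 1/(s + 6):
differentiating 2 times and applying the sign gives 2/(s + 6)^3.

F(s) = 2/(s + 6)^3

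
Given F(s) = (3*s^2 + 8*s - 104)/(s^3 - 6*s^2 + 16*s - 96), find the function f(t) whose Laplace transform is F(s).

Factor the denominator: s^3 - 6*s^2 + 16*s - 96 = (s - 6)*(s^2 + 16).
Partial fraction decomposition gives [1/(s - 6)] + [2*s/(s^2 + 16)] + [20/(s^2 + 16)].
Invert each term: 1/(s - 6) ↔ e^(6t); 2·s/(s^2 + 16) ↔ 2cos(4t); 5·4/(s^2 + 16) ↔ 5sin(4t).

f(t) = exp(6*t) + 5*sin(4*t) + 2*cos(4*t)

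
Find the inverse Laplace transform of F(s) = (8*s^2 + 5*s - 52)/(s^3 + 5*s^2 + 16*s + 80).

Factor the denominator: s^3 + 5*s^2 + 16*s + 80 = (s + 5)*(s^2 + 16).
Partial fraction decomposition gives [3/(s + 5)] + [5*s/(s^2 + 16)] + [-20/(s^2 + 16)].
Invert each term: 3/(s + 5) ↔ 3e^(-5t); 5·s/(s^2 + 16) ↔ 5cos(4t); -5·4/(s^2 + 16) ↔ -5sin(4t).

-5*sin(4*t) + 5*cos(4*t) + 3*exp(-5*t)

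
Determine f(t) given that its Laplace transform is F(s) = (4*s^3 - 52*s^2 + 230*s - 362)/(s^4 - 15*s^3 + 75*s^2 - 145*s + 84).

Factor the denominator: s^4 - 15*s^3 + 75*s^2 - 145*s + 84 = (s - 7)*(s - 4)*(s - 3)*(s - 1).
Partial fraction decomposition gives [2/(s - 4)] + [1/(s - 7)] + [-4/(s - 3)] + [5/(s - 1)].
Invert each term: 2/(s - 4) ↔ 2e^(4t); 1/(s - 7) ↔ e^(7t); -4/(s - 3) ↔ -4e^(3t); 5/(s - 1) ↔ 5e^(t).

f(t) = exp(7*t) + 2*exp(4*t) - 4*exp(3*t) + 5*exp(t)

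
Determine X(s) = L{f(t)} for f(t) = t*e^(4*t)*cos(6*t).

X(s) = (s - 10)*(s + 2)/(s^2 - 8*s + 52)^2

L{cos(6t)} = s/(s^2 + 36).
Multiplying by e^(4t) shifts s → s - 4, so L{e^(4*t)*cos(6*t)} = (s - 4)/((s - 4)^2 + 36).
Then apply L{t·g(t)} = -d/ds[G(s)] with G(s) = (s - 4)/((s - 4)^2 + 36):
differentiating 1 time and applying the sign gives (s - 10)*(s + 2)/(s^2 - 8*s + 52)^2.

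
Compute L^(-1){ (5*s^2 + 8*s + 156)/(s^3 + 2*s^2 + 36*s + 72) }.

sin(6*t) + cos(6*t) + 4*exp(-2*t)

Factor the denominator: s^3 + 2*s^2 + 36*s + 72 = (s + 2)*(s^2 + 36).
Partial fraction decomposition gives [4/(s + 2)] + [s/(s^2 + 36)] + [6/(s^2 + 36)].
Invert each term: 4/(s + 2) ↔ 4e^(-2t); 1·s/(s^2 + 36) ↔ cos(6t); 1·6/(s^2 + 36) ↔ sin(6t).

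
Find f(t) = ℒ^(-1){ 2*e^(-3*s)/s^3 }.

The factor e^(-3s) signals a time shift by c = 3 (second shifting theorem).
L{t^2} = 2!/s^3 = 2/s^3, so L^-1{2/s^3} = t^2.
Hence the inverse is u(t - 3) times that function evaluated at t - 3.

f(t) = Heaviside(t - 3)*((t - 3)^2)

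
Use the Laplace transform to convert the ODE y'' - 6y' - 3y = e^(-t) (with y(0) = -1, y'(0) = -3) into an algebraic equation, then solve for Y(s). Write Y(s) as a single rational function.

Y(s) = (-s^2 + 2*s + 4)/(s^3 - 5*s^2 - 9*s - 3)

Transform both sides with L{·}.
The derivative rules (L{y''} = s^2 Y - s·y(0) - y'(0) and L{y'} = sY - y(0), with y(0) = -1, y'(0) = -3) turn the left side into (s^2 - 6*s - 3)Y - (-s + 3).
The right side is L{e^(-t)} = 1/(s + 1).
So (s^2 - 6*s - 3)Y = 1/(s + 1) + (-s + 3).
Divide through and combine into a single rational function.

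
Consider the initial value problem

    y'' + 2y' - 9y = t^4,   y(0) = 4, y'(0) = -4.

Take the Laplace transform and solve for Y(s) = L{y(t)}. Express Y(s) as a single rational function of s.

Laplace-transform each side.
Using L{y''} = s^2 Y - s·y(0) - y'(0) and L{y'} = sY - y(0), with y(0) = 4, y'(0) = -4, the left side becomes (s^2 + 2*s - 9)Y - (4*s + 4).
The right side is L{t^4} = 24/s^5.
So (s^2 + 2*s - 9)Y = 24/s^5 + (4*s + 4).
Divide through and combine into a single rational function.

Y(s) = (4*s^6 + 4*s^5 + 24)/(s^7 + 2*s^6 - 9*s^5)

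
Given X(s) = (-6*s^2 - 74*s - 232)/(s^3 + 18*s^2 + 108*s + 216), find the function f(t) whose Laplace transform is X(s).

Factor the denominator: s^3 + 18*s^2 + 108*s + 216 = (s + 6)^3.
Partial fraction decomposition gives [-6/(s + 6)] + [-2/(s + 6)^2] + [-4/(s + 6)^3].
Invert each term: -6/(s + 6) ↔ -6e^(-6t); -2/(s + 6)^2 ↔ -2t·e^(-6t); -4/(s + 6)^3 ↔ (-2)t^2·e^(-6t).

f(t) = -2*t^2*exp(-6*t) - 2*t*exp(-6*t) - 6*exp(-6*t)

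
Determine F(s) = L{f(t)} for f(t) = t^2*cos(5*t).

F(s) = 2*s*(s^2 - 75)/(s^2 + 25)^3

L{cos(5t)} = s/(s^2 + 25).
Then apply L{t^2·g(t)} = (-1)^2 d^2/ds^2[G(s)] with G(s) = s/(s^2 + 25):
differentiating 2 times and applying the sign gives 2*s*(s^2 - 75)/(s^2 + 25)^3.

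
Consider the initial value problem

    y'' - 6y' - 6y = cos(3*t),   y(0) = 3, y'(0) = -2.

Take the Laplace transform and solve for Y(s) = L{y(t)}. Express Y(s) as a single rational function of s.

Y(s) = (3*s^3 - 20*s^2 + 28*s - 180)/(s^4 - 6*s^3 + 3*s^2 - 54*s - 54)

Take the Laplace transform of both sides.
The derivative rules (L{y''} = s^2 Y - s·y(0) - y'(0) and L{y'} = sY - y(0), with y(0) = 3, y'(0) = -2) turn the left side into (s^2 - 6*s - 6)Y - (3*s - 20).
The right side is L{cos(3*t)} = s/(s^2 + 9).
So (s^2 - 6*s - 6)Y = s/(s^2 + 9) + (3*s - 20).
Divide through and combine into a single rational function.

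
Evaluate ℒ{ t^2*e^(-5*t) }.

2/(s + 5)^3

L{e^(-5t)} = 1/(s + 5).
Then apply L{t^2·g(t)} = (-1)^2 d^2/ds^2[H(s)] with H(s) = 1/(s + 5):
differentiating 2 times and applying the sign gives 2/(s + 5)^3.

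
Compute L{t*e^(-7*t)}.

(s + 7)^(-2)

L{e^(-7t)} = 1/(s + 7).
Then apply L{t·g(t)} = -d/ds[H(s)] with H(s) = 1/(s + 7):
differentiating 1 time and applying the sign gives (s + 7)^(-2).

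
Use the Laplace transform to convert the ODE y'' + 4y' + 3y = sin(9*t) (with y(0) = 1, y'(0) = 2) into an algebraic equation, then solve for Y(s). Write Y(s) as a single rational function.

Transform both sides with L{·}.
With L{y''} = s^2 Y - s·y(0) - y'(0) and L{y'} = sY - y(0), with y(0) = 1, y'(0) = 2: the LHS transforms to (s^2 + 4*s + 3)Y - (s + 6).
The right side is L{sin(9*t)} = 9/(s^2 + 81).
So (s^2 + 4*s + 3)Y = 9/(s^2 + 81) + (s + 6).
Isolate Y and clear denominators.

Y(s) = (s^3 + 6*s^2 + 81*s + 495)/(s^4 + 4*s^3 + 84*s^2 + 324*s + 243)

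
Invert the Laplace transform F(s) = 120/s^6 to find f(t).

f(t) = t^5

Since L{t^5} = 5!/s^6 = 120/s^6, the inverse is t^5.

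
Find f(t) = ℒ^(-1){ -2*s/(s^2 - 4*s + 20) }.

f(t) = -exp(2*t)*sin(4*t) - 2*exp(2*t)*cos(4*t)

Complete the square in the denominator: s^2 - 4*s + 20 = (s - 2)^2 + 4^2.
Split the numerator to match: -2*s = -2·(s - 2) - 1·4.
Invert each term: -2·(s - 2)/((s - 2)^2 + 16) ↔ -2e^(2t)cos(4t); -1·4/((s - 2)^2 + 16) ↔ -e^(2t)sin(4t).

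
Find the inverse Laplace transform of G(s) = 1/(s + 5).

Since L{e^(-5t)} = 1/(s + 5), the inverse is e^(-5*t).

exp(-5*t)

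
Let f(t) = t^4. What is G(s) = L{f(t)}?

L{t^4} = 4!/s^5 = 24/s^5.

G(s) = 24/s^5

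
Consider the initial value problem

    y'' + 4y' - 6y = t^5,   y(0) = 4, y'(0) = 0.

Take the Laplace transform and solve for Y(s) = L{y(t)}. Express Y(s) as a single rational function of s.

Take the Laplace transform of both sides.
With L{y''} = s^2 Y - s·y(0) - y'(0) and L{y'} = sY - y(0), with y(0) = 4, y'(0) = 0: the LHS transforms to (s^2 + 4*s - 6)Y - (4*s + 16).
The right side is L{t^5} = 120/s^6.
So (s^2 + 4*s - 6)Y = 120/s^6 + (4*s + 16).
Divide through and combine into a single rational function.

Y(s) = (4*s^7 + 16*s^6 + 120)/(s^8 + 4*s^7 - 6*s^6)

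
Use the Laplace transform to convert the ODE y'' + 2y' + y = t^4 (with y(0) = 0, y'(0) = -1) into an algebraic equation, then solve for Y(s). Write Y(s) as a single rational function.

Transform both sides with L{·}.
With L{y''} = s^2 Y - s·y(0) - y'(0) and L{y'} = sY - y(0), with y(0) = 0, y'(0) = -1: the LHS transforms to (s^2 + 2*s + 1)Y - (-1).
The right side is L{t^4} = 24/s^5.
So (s^2 + 2*s + 1)Y = 24/s^5 + (-1).
Solve for Y(s) and write it as one ratio of polynomials.

Y(s) = (-s^5 + 24)/(s^7 + 2*s^6 + s^5)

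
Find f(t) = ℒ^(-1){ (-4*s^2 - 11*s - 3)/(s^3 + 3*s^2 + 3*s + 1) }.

Factor the denominator: s^3 + 3*s^2 + 3*s + 1 = (s + 1)^3.
Partial fraction decomposition gives [-4/(s + 1)] + [-3/(s + 1)^2] + [4/(s + 1)^3].
Invert each term: -4/(s + 1) ↔ -4e^(-t); -3/(s + 1)^2 ↔ -3t·e^(-t); 4/(s + 1)^3 ↔ (2)t^2·e^(-t).

f(t) = 2*t^2*exp(-t) - 3*t*exp(-t) - 4*exp(-t)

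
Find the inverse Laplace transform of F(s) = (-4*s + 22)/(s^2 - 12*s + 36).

Factor the denominator: s^2 - 12*s + 36 = (s - 6)^2.
Partial fraction decomposition gives [-4/(s - 6)] + [-2/(s - 6)^2].
Invert each term: -4/(s - 6) ↔ -4e^(6t); -2/(s - 6)^2 ↔ -2t·e^(6t).

-2*t*exp(6*t) - 4*exp(6*t)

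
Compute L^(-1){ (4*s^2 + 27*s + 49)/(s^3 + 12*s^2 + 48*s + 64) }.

Factor the denominator: s^3 + 12*s^2 + 48*s + 64 = (s + 4)^3.
Partial fraction decomposition gives [4/(s + 4)] + [-5/(s + 4)^2] + [5/(s + 4)^3].
Invert each term: 4/(s + 4) ↔ 4e^(-4t); -5/(s + 4)^2 ↔ -5t·e^(-4t); 5/(s + 4)^3 ↔ (5/2)t^2·e^(-4t).

5*t^2*exp(-4*t)/2 - 5*t*exp(-4*t) + 4*exp(-4*t)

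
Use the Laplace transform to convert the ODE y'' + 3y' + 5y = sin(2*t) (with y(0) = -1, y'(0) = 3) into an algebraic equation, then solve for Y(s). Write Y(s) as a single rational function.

Y(s) = (-s^3 - 4*s + 2)/(s^4 + 3*s^3 + 9*s^2 + 12*s + 20)

Transform both sides with L{·}.
Using L{y''} = s^2 Y - s·y(0) - y'(0) and L{y'} = sY - y(0), with y(0) = -1, y'(0) = 3, the left side becomes (s^2 + 3*s + 5)Y - (-s).
The right side is L{sin(2*t)} = 2/(s^2 + 4).
So (s^2 + 3*s + 5)Y = 2/(s^2 + 4) + (-s).
Divide through and combine into a single rational function.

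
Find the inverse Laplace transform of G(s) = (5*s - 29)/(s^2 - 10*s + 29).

Complete the square in the denominator: s^2 - 10*s + 29 = (s - 5)^2 + 2^2.
Split the numerator to match: 5*s - 29 = 5·(s - 5) - 2·2.
Invert each term: 5·(s - 5)/((s - 5)^2 + 4) ↔ 5e^(5t)cos(2t); -2·2/((s - 5)^2 + 4) ↔ -2e^(5t)sin(2t).

-2*exp(5*t)*sin(2*t) + 5*exp(5*t)*cos(2*t)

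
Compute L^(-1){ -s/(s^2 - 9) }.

Since L{cosh(3t)} = s/(s^2 - 9), the inverse is cosh(3*t), scaled by -1.

-cosh(3*t)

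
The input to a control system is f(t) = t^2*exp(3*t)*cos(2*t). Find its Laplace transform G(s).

L{cos(2t)} = s/(s^2 + 4).
Multiplying by e^(3t) shifts s → s - 3, so L{exp(3*t)*cos(2*t)} = (s - 3)/((s - 3)^2 + 4).
Then apply L{t^2·g(t)} = (-1)^2 d^2/ds^2[H(s)] with H(s) = (s - 3)/((s - 3)^2 + 4):
differentiating 2 times and applying the sign gives 2*(s - 3)*(s^2 - 6*s - 3)/(s^2 - 6*s + 13)^3.

G(s) = 2*(s - 3)*(s^2 - 6*s - 3)/(s^2 - 6*s + 13)^3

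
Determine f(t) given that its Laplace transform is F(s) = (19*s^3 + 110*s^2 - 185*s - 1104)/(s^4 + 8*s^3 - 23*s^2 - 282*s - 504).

Factor the denominator: s^4 + 8*s^3 - 23*s^2 - 282*s - 504 = (s - 6)*(s + 3)*(s + 4)*(s + 7).
Partial fraction decomposition gives [5/(s - 6)] + [6/(s + 7)] + [6/(s + 4)] + [2/(s + 3)].
Invert each term: 5/(s - 6) ↔ 5e^(6t); 6/(s + 7) ↔ 6e^(-7t); 6/(s + 4) ↔ 6e^(-4t); 2/(s + 3) ↔ 2e^(-3t).

f(t) = 5*exp(6*t) + 2*exp(-3*t) + 6*exp(-4*t) + 6*exp(-7*t)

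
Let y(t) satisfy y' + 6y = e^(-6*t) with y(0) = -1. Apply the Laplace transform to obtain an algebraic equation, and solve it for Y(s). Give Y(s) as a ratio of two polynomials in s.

Y(s) = (-s - 5)/(s^2 + 12*s + 36)

Apply the Laplace transform to the equation.
Using L{y'} = sY - y(0) = sY - (-1), the left side becomes (s + 6)Y - (-1).
The right side is L{e^(-6*t)} = 1/(s + 6).
So (s + 6)Y = 1/(s + 6) + (-1).
Isolate Y and clear denominators.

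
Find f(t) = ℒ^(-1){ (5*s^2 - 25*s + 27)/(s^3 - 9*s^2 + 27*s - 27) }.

f(t) = -3*t^2*exp(3*t)/2 + 5*t*exp(3*t) + 5*exp(3*t)

Factor the denominator: s^3 - 9*s^2 + 27*s - 27 = (s - 3)^3.
Partial fraction decomposition gives [5/(s - 3)] + [5/(s - 3)^2] + [-3/(s - 3)^3].
Invert each term: 5/(s - 3) ↔ 5e^(3t); 5/(s - 3)^2 ↔ 5t·e^(3t); -3/(s - 3)^3 ↔ (-3/2)t^2·e^(3t).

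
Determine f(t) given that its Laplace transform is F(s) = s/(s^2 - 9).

Since L{cosh(3t)} = s/(s^2 - 9), the inverse is cosh(3*t).

f(t) = cosh(3*t)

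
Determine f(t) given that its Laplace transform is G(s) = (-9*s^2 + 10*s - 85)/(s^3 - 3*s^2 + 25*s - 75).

Factor the denominator: s^3 - 3*s^2 + 25*s - 75 = (s - 3)*(s^2 + 25).
Partial fraction decomposition gives [-4/(s - 3)] + [-5*s/(s^2 + 25)] + [-5/(s^2 + 25)].
Invert each term: -4/(s - 3) ↔ -4e^(3t); -5·s/(s^2 + 25) ↔ -5cos(5t); -1·5/(s^2 + 25) ↔ -sin(5t).

f(t) = -4*exp(3*t) - sin(5*t) - 5*cos(5*t)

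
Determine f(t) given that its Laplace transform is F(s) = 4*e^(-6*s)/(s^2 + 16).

f(t) = Heaviside(t - 6)*(sin(4*t - 24))

The factor e^(-6s) signals a time shift by c = 6 (second shifting theorem).
L{sin(4t)} = 4/(s^2 + 16), so L^-1{4/(s^2 + 16)} = sin(4*t).
Hence the inverse is u(t - 6) times that function evaluated at t - 6.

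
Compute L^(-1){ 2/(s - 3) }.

Since L{e^(3t)} = 1/(s - 3), the inverse is exp(3*t), scaled by 2.

2*exp(3*t)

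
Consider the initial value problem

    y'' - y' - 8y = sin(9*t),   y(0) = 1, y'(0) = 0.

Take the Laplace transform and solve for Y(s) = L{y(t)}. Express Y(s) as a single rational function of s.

Transform both sides with L{·}.
The derivative rules (L{y''} = s^2 Y - s·y(0) - y'(0) and L{y'} = sY - y(0), with y(0) = 1, y'(0) = 0) turn the left side into (s^2 - s - 8)Y - (s - 1).
The right side is L{sin(9*t)} = 9/(s^2 + 81).
So (s^2 - s - 8)Y = 9/(s^2 + 81) + (s - 1).
Isolate Y and clear denominators.

Y(s) = (s^3 - s^2 + 81*s - 72)/(s^4 - s^3 + 73*s^2 - 81*s - 648)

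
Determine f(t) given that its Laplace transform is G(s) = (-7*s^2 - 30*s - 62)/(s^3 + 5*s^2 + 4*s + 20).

f(t) = -5*sin(2*t) - 4*cos(2*t) - 3*exp(-5*t)

Factor the denominator: s^3 + 5*s^2 + 4*s + 20 = (s + 5)*(s^2 + 4).
Partial fraction decomposition gives [-3/(s + 5)] + [-4*s/(s^2 + 4)] + [-10/(s^2 + 4)].
Invert each term: -3/(s + 5) ↔ -3e^(-5t); -4·s/(s^2 + 4) ↔ -4cos(2t); -5·2/(s^2 + 4) ↔ -5sin(2t).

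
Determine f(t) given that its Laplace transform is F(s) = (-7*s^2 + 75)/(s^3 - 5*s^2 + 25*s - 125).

f(t) = -2*exp(5*t) - 5*sin(5*t) - 5*cos(5*t)

Factor the denominator: s^3 - 5*s^2 + 25*s - 125 = (s - 5)*(s^2 + 25).
Partial fraction decomposition gives [-2/(s - 5)] + [-5*s/(s^2 + 25)] + [-25/(s^2 + 25)].
Invert each term: -2/(s - 5) ↔ -2e^(5t); -5·s/(s^2 + 25) ↔ -5cos(5t); -5·5/(s^2 + 25) ↔ -5sin(5t).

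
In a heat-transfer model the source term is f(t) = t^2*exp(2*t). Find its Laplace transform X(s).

L{e^(2t)} = 1/(s - 2).
Then apply L{t^2·g(t)} = (-1)^2 d^2/ds^2[G(s)] with G(s) = 1/(s - 2):
differentiating 2 times and applying the sign gives 2/(s - 2)^3.

X(s) = 2/(s - 2)^3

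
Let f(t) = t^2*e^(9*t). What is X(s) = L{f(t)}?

L{e^(9t)} = 1/(s - 9).
Then apply L{t^2·g(t)} = (-1)^2 d^2/ds^2[G(s)] with G(s) = 1/(s - 9):
differentiating 2 times and applying the sign gives 2/(s - 9)^3.

X(s) = 2/(s - 9)^3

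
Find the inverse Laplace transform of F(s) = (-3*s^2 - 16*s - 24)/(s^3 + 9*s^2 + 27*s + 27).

-3*t^2*exp(-3*t)/2 + 2*t*exp(-3*t) - 3*exp(-3*t)

Factor the denominator: s^3 + 9*s^2 + 27*s + 27 = (s + 3)^3.
Partial fraction decomposition gives [-3/(s + 3)] + [2/(s + 3)^2] + [-3/(s + 3)^3].
Invert each term: -3/(s + 3) ↔ -3e^(-3t); 2/(s + 3)^2 ↔ 2t·e^(-3t); -3/(s + 3)^3 ↔ (-3/2)t^2·e^(-3t).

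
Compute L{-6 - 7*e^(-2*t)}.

-7/(s + 2) - 6/s

The transform is linear, so treat each term independently.
L{-6} = -6/s; (-7)·[L{e^(-2t)} = 1/(s + 2)].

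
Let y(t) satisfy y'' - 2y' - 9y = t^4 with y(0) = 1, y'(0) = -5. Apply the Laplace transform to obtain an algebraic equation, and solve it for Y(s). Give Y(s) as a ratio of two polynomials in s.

Apply the Laplace transform to the equation.
Using L{y''} = s^2 Y - s·y(0) - y'(0) and L{y'} = sY - y(0), with y(0) = 1, y'(0) = -5, the left side becomes (s^2 - 2*s - 9)Y - (s - 7).
The right side is L{t^4} = 24/s^5.
So (s^2 - 2*s - 9)Y = 24/s^5 + (s - 7).
Solve for Y(s) and write it as one ratio of polynomials.

Y(s) = (s^6 - 7*s^5 + 24)/(s^7 - 2*s^6 - 9*s^5)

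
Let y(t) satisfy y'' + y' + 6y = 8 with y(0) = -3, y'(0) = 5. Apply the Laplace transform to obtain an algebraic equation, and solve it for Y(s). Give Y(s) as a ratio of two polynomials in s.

Apply the Laplace transform to the equation.
The derivative rules (L{y''} = s^2 Y - s·y(0) - y'(0) and L{y'} = sY - y(0), with y(0) = -3, y'(0) = 5) turn the left side into (s^2 + s + 6)Y - (-3*s + 2).
The right side is L{8} = 8/s.
So (s^2 + s + 6)Y = 8/s + (-3*s + 2).
Divide through and combine into a single rational function.

Y(s) = (-3*s^2 + 2*s + 8)/(s^3 + s^2 + 6*s)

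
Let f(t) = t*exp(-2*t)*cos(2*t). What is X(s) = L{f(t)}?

L{cos(2t)} = s/(s^2 + 4).
Multiplying by e^(-2t) shifts s → s + 2, so L{exp(-2*t)*cos(2*t)} = (s + 2)/((s + 2)^2 + 4).
Then apply L{t·g(t)} = -d/ds[G(s)] with G(s) = (s + 2)/((s + 2)^2 + 4):
differentiating 1 time and applying the sign gives s*(s + 4)/(s^2 + 4*s + 8)^2.

X(s) = s*(s + 4)/(s^2 + 4*s + 8)^2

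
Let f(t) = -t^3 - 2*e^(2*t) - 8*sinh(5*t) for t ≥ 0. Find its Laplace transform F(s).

F(s) = -40/(s^2 - 25) - 2/(s - 2) - 6/s^4

The transform is linear, so treat each term independently.
(-8)·[L{sinh(5t)} = 5/(s^2 - 25)]; (-2)·[L{e^(2t)} = 1/(s - 2)]; (-1)·[L{t^3} = 3!/s^4 = 6/s^4].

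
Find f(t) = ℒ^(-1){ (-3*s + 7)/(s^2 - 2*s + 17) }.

Complete the square in the denominator: s^2 - 2*s + 17 = (s - 1)^2 + 4^2.
Split the numerator to match: -3*s + 7 = -3·(s - 1) + 1·4.
Invert each term: -3·(s - 1)/((s - 1)^2 + 16) ↔ -3e^(t)cos(4t); 1·4/((s - 1)^2 + 16) ↔ e^(t)sin(4t).

f(t) = exp(t)*sin(4*t) - 3*exp(t)*cos(4*t)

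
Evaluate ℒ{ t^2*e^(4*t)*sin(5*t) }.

L{sin(5t)} = 5/(s^2 + 25).
Multiplying by e^(4t) shifts s → s - 4, so L{e^(4*t)*sin(5*t)} = 5/((s - 4)^2 + 25).
Then apply L{t^2·g(t)} = (-1)^2 d^2/ds^2[H(s)] with H(s) = 5/((s - 4)^2 + 25):
differentiating 2 times and applying the sign gives 10*(3*s^2 - 24*s + 23)/(s^2 - 8*s + 41)^3.

10*(3*s^2 - 24*s + 23)/(s^2 - 8*s + 41)^3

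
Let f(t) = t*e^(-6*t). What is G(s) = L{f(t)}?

L{e^(-6t)} = 1/(s + 6).
Then apply L{t·g(t)} = -d/ds[H(s)] with H(s) = 1/(s + 6):
differentiating 1 time and applying the sign gives (s + 6)^(-2).

G(s) = (s + 6)^(-2)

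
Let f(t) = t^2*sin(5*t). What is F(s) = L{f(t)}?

L{sin(5t)} = 5/(s^2 + 25).
Then apply L{t^2·g(t)} = (-1)^2 d^2/ds^2[G(s)] with G(s) = 5/(s^2 + 25):
differentiating 2 times and applying the sign gives 10*(3*s^2 - 25)/(s^2 + 25)^3.

F(s) = 10*(3*s^2 - 25)/(s^2 + 25)^3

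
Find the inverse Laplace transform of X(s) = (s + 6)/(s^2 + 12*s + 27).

exp(-6*t)*cosh(3*t)

Rewrite the denominator: s^2 + 12*s + 27 = (s + 6)^2 - 9.
The form in (s + 6) signals a first-shifting-theorem factor e^(-6t).
Since L{cosh(3t)} = s/(s^2 - 9), the inverse is e^(-6*t)*cosh(3*t).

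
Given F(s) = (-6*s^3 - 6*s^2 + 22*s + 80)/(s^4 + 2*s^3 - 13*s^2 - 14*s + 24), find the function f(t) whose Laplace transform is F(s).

f(t) = -exp(3*t) - 3*exp(t) + 2*exp(-2*t) - 4*exp(-4*t)

Factor the denominator: s^4 + 2*s^3 - 13*s^2 - 14*s + 24 = (s - 3)*(s - 1)*(s + 2)*(s + 4).
Partial fraction decomposition gives [-1/(s - 3)] + [-3/(s - 1)] + [-4/(s + 4)] + [2/(s + 2)].
Invert each term: -1/(s - 3) ↔ -e^(3t); -3/(s - 1) ↔ -3e^(t); -4/(s + 4) ↔ -4e^(-4t); 2/(s + 2) ↔ 2e^(-2t).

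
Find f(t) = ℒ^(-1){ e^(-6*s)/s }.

f(t) = Heaviside(t - 6)

The factor e^(-6s) signals a time shift by c = 6 (second shifting theorem).
L{1} = 1/s, so L^-1{1/s} = 1.
Hence the inverse is u(t - 6) times that function evaluated at t - 6.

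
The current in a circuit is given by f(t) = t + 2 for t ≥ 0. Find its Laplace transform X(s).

Apply the Laplace transform termwise.
L{t} = 1!/s^2 = 1/s^2; L{2} = 2/s.

X(s) = 2/s + s^(-2)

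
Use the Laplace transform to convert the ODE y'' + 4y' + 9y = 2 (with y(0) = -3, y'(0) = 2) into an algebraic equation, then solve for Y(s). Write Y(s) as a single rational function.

Y(s) = (-3*s^2 - 10*s + 2)/(s^3 + 4*s^2 + 9*s)

Laplace-transform each side.
Using L{y''} = s^2 Y - s·y(0) - y'(0) and L{y'} = sY - y(0), with y(0) = -3, y'(0) = 2, the left side becomes (s^2 + 4*s + 9)Y - (-3*s - 10).
The right side is L{2} = 2/s.
So (s^2 + 4*s + 9)Y = 2/s + (-3*s - 10).
Isolate Y and clear denominators.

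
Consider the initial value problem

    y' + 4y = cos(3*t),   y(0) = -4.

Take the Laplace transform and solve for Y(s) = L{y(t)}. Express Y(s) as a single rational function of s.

Apply the Laplace transform to the equation.
With L{y'} = sY - y(0) = sY - (-4): the LHS transforms to (s + 4)Y - (-4).
The right side is L{cos(3*t)} = s/(s^2 + 9).
So (s + 4)Y = s/(s^2 + 9) + (-4).
Isolate Y and clear denominators.

Y(s) = (-4*s^2 + s - 36)/(s^3 + 4*s^2 + 9*s + 36)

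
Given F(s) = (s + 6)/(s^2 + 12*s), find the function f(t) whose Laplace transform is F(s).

f(t) = exp(-6*t)*cosh(6*t)

Rewrite the denominator: s^2 + 12*s = (s + 6)^2 - 36.
The form in (s + 6) signals a first-shifting-theorem factor e^(-6t).
Since L{cosh(6t)} = s/(s^2 - 36), the inverse is e^(-6*t)*cosh(6*t).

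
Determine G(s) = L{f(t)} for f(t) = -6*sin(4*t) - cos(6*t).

G(s) = -s/(s^2 + 36) - 24/(s^2 + 16)

The transform is linear, so treat each term independently.
(-6)·[L{sin(4t)} = 4/(s^2 + 16)]; (-1)·[L{cos(6t)} = s/(s^2 + 36)].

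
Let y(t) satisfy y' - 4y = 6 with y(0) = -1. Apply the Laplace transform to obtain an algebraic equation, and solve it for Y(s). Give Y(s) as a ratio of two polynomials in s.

Y(s) = (-s + 6)/(s^2 - 4*s)

Transform both sides with L{·}.
Using L{y'} = sY - y(0) = sY - (-1), the left side becomes (s - 4)Y - (-1).
The right side is L{6} = 6/s.
So (s - 4)Y = 6/s + (-1).
Isolate Y and clear denominators.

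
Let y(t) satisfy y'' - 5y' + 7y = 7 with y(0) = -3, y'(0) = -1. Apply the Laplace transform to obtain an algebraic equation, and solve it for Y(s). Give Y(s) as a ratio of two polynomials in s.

Take the Laplace transform of both sides.
Using L{y''} = s^2 Y - s·y(0) - y'(0) and L{y'} = sY - y(0), with y(0) = -3, y'(0) = -1, the left side becomes (s^2 - 5*s + 7)Y - (-3*s + 14).
The right side is L{7} = 7/s.
So (s^2 - 5*s + 7)Y = 7/s + (-3*s + 14).
Divide through and combine into a single rational function.

Y(s) = (-3*s^2 + 14*s + 7)/(s^3 - 5*s^2 + 7*s)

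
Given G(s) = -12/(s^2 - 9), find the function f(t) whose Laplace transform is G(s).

Factor the denominator: s^2 - 9 = (s - 3)*(s + 3).
Partial fraction decomposition gives [-2/(s - 3)] + [2/(s + 3)].
Invert each term: -2/(s - 3) ↔ -2e^(3t); 2/(s + 3) ↔ 2e^(-3t).

f(t) = -2*exp(3*t) + 2*exp(-3*t)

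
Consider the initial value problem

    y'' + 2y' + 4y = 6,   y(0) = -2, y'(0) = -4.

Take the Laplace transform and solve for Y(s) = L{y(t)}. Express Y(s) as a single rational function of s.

Take the Laplace transform of both sides.
With L{y''} = s^2 Y - s·y(0) - y'(0) and L{y'} = sY - y(0), with y(0) = -2, y'(0) = -4: the LHS transforms to (s^2 + 2*s + 4)Y - (-2*s - 8).
The right side is L{6} = 6/s.
So (s^2 + 2*s + 4)Y = 6/s + (-2*s - 8).
Isolate Y and clear denominators.

Y(s) = (-2*s^2 - 8*s + 6)/(s^3 + 2*s^2 + 4*s)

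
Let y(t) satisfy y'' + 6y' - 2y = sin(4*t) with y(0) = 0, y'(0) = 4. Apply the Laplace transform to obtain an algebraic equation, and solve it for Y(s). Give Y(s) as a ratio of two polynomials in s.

Y(s) = (4*s^2 + 68)/(s^4 + 6*s^3 + 14*s^2 + 96*s - 32)

Apply the Laplace transform to the equation.
Using L{y''} = s^2 Y - s·y(0) - y'(0) and L{y'} = sY - y(0), with y(0) = 0, y'(0) = 4, the left side becomes (s^2 + 6*s - 2)Y - (4).
The right side is L{sin(4*t)} = 4/(s^2 + 16).
So (s^2 + 6*s - 2)Y = 4/(s^2 + 16) + (4).
Solve for Y(s) and write it as one ratio of polynomials.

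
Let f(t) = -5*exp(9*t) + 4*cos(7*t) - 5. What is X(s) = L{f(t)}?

X(s) = 4*s/(s^2 + 49) - 5/(s - 9) - 5/s

Apply the Laplace transform termwise.
(4)·[L{cos(7t)} = s/(s^2 + 49)]; (-5)·[L{e^(9t)} = 1/(s - 9)]; L{-5} = -5/s.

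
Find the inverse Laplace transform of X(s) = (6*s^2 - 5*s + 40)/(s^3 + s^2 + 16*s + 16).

Factor the denominator: s^3 + s^2 + 16*s + 16 = (s + 1)*(s^2 + 16).
Partial fraction decomposition gives [3/(s + 1)] + [3*s/(s^2 + 16)] + [-8/(s^2 + 16)].
Invert each term: 3/(s + 1) ↔ 3e^(-t); 3·s/(s^2 + 16) ↔ 3cos(4t); -2·4/(s^2 + 16) ↔ -2sin(4t).

-2*sin(4*t) + 3*cos(4*t) + 3*exp(-t)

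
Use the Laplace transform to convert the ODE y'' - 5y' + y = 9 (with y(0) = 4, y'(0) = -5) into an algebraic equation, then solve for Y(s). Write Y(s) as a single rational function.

Y(s) = (4*s^2 - 25*s + 9)/(s^3 - 5*s^2 + s)

Transform both sides with L{·}.
The derivative rules (L{y''} = s^2 Y - s·y(0) - y'(0) and L{y'} = sY - y(0), with y(0) = 4, y'(0) = -5) turn the left side into (s^2 - 5*s + 1)Y - (4*s - 25).
The right side is L{9} = 9/s.
So (s^2 - 5*s + 1)Y = 9/s + (4*s - 25).
Solve for Y(s) and write it as one ratio of polynomials.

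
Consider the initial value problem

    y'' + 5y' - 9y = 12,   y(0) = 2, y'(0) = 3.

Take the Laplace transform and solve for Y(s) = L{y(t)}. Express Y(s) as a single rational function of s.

Y(s) = (2*s^2 + 13*s + 12)/(s^3 + 5*s^2 - 9*s)

Apply the Laplace transform to the equation.
Using L{y''} = s^2 Y - s·y(0) - y'(0) and L{y'} = sY - y(0), with y(0) = 2, y'(0) = 3, the left side becomes (s^2 + 5*s - 9)Y - (2*s + 13).
The right side is L{12} = 12/s.
So (s^2 + 5*s - 9)Y = 12/s + (2*s + 13).
Isolate Y and clear denominators.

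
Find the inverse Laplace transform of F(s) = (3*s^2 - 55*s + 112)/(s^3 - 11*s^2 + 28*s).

-6*exp(7*t) + 5*exp(4*t) + 4

Factor the denominator: s^3 - 11*s^2 + 28*s = s*(s - 7)*(s - 4).
Partial fraction decomposition gives [4/s] + [5/(s - 4)] + [-6/(s - 7)].
Invert each term: 4/(s - 0) ↔ 4e^(0t); 5/(s - 4) ↔ 5e^(4t); -6/(s - 7) ↔ -6e^(7t).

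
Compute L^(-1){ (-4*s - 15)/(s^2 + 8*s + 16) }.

t*exp(-4*t) - 4*exp(-4*t)

Factor the denominator: s^2 + 8*s + 16 = (s + 4)^2.
Partial fraction decomposition gives [-4/(s + 4)] + [(s + 4)^(-2)].
Invert each term: -4/(s + 4) ↔ -4e^(-4t); 1/(s + 4)^2 ↔ t·e^(-4t).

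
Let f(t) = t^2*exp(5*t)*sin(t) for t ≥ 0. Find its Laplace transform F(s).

L{sin(t)} = 1/(s^2 + 1).
Multiplying by e^(5t) shifts s → s - 5, so L{exp(5*t)*sin(t)} = 1/((s - 5)^2 + 1).
Then apply L{t^2·g(t)} = (-1)^2 d^2/ds^2[G(s)] with G(s) = 1/((s - 5)^2 + 1):
differentiating 2 times and applying the sign gives 2*(3*s^2 - 30*s + 74)/(s^2 - 10*s + 26)^3.

F(s) = 2*(3*s^2 - 30*s + 74)/(s^2 - 10*s + 26)^3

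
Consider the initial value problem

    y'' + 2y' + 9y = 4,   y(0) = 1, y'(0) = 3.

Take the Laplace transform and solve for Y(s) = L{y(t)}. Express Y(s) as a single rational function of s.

Y(s) = (s^2 + 5*s + 4)/(s^3 + 2*s^2 + 9*s)

Apply the Laplace transform to the equation.
The derivative rules (L{y''} = s^2 Y - s·y(0) - y'(0) and L{y'} = sY - y(0), with y(0) = 1, y'(0) = 3) turn the left side into (s^2 + 2*s + 9)Y - (s + 5).
The right side is L{4} = 4/s.
So (s^2 + 2*s + 9)Y = 4/s + (s + 5).
Solve for Y(s) and write it as one ratio of polynomials.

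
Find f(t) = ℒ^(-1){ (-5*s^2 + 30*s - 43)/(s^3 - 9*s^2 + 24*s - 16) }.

f(t) = -t*exp(4*t) - 3*exp(4*t) - 2*exp(t)

Factor the denominator: s^3 - 9*s^2 + 24*s - 16 = (s - 4)^2*(s - 1).
Partial fraction decomposition gives [-3/(s - 4)] + [-1/(s - 4)^2] + [-2/(s - 1)].
Invert each term: -3/(s - 4) ↔ -3e^(4t); -1/(s - 4)^2 ↔ -t·e^(4t); -2/(s - 1) ↔ -2e^(t).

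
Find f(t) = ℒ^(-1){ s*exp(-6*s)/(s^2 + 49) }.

f(t) = Heaviside(t - 6)*(cos(7*t - 42))

The factor e^(-6s) signals a time shift by c = 6 (second shifting theorem).
L{cos(7t)} = s/(s^2 + 49), so L^-1{s/(s^2 + 49)} = cos(7*t).
Hence the inverse is u(t - 6) times that function evaluated at t - 6.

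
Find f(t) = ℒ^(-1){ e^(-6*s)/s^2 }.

f(t) = Heaviside(t - 6)*(t - 6)

The factor e^(-6s) signals a time shift by c = 6 (second shifting theorem).
L{t} = 1!/s^2 = 1/s^2, so L^-1{s^(-2)} = t.
Hence the inverse is u(t - 6) times that function evaluated at t - 6.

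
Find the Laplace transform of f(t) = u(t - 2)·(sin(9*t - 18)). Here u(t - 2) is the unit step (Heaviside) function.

9*exp(-2*s)/(s^2 + 81)

By the second shifting theorem, L{u(t - c)·g(t - c)} = e^(-cs)·G(s) with c = 2 and G(s) = L{g(t)}.
L{sin(9t)} = 9/(s^2 + 81).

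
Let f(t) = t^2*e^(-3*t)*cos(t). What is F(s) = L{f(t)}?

F(s) = 2*(s + 3)*(s^2 + 6*s + 6)/(s^2 + 6*s + 10)^3

L{cos(t)} = s/(s^2 + 1).
Multiplying by e^(-3t) shifts s → s + 3, so L{e^(-3*t)*cos(t)} = (s + 3)/((s + 3)^2 + 1).
Then apply L{t^2·g(t)} = (-1)^2 d^2/ds^2[G(s)] with G(s) = (s + 3)/((s + 3)^2 + 1):
differentiating 2 times and applying the sign gives 2*(s + 3)*(s^2 + 6*s + 6)/(s^2 + 6*s + 10)^3.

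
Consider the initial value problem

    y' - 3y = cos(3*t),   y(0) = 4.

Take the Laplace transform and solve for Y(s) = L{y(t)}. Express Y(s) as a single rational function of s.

Laplace-transform each side.
Using L{y'} = sY - y(0) = sY - 4, the left side becomes (s - 3)Y - (4).
The right side is L{cos(3*t)} = s/(s^2 + 9).
So (s - 3)Y = s/(s^2 + 9) + (4).
Isolate Y and clear denominators.

Y(s) = (4*s^2 + s + 36)/(s^3 - 3*s^2 + 9*s - 27)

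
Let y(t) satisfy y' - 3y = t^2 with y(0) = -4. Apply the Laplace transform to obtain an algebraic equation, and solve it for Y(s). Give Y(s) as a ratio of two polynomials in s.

Transform both sides with L{·}.
Using L{y'} = sY - y(0) = sY - (-4), the left side becomes (s - 3)Y - (-4).
The right side is L{t^2} = 2/s^3.
So (s - 3)Y = 2/s^3 + (-4).
Isolate Y and clear denominators.

Y(s) = (-4*s^3 + 2)/(s^4 - 3*s^3)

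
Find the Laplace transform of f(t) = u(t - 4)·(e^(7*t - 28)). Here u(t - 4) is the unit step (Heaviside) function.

exp(-4*s)/(s - 7)

By the second shifting theorem, L{u(t - c)·g(t - c)} = e^(-cs)·G(s) with c = 4 and G(s) = L{g(t)}.
L{e^(7t)} = 1/(s - 7).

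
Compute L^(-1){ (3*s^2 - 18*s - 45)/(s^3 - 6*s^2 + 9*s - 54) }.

Factor the denominator: s^3 - 6*s^2 + 9*s - 54 = (s - 6)*(s^2 + 9).
Partial fraction decomposition gives [-1/(s - 6)] + [4*s/(s^2 + 9)] + [6/(s^2 + 9)].
Invert each term: -1/(s - 6) ↔ -e^(6t); 4·s/(s^2 + 9) ↔ 4cos(3t); 2·3/(s^2 + 9) ↔ 2sin(3t).

-exp(6*t) + 2*sin(3*t) + 4*cos(3*t)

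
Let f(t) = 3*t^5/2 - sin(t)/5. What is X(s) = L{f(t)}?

X(s) = -1/(5*(s^2 + 1)) + 180/s^6

The transform is linear, so treat each term independently.
(-1/5)·[L{sin(t)} = 1/(s^2 + 1)]; (3/2)·[L{t^5} = 5!/s^6 = 120/s^6].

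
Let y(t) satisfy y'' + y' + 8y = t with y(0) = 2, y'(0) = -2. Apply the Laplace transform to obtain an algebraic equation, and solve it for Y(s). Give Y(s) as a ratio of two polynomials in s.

Y(s) = (2*s^3 + 1)/(s^4 + s^3 + 8*s^2)

Take the Laplace transform of both sides.
Using L{y''} = s^2 Y - s·y(0) - y'(0) and L{y'} = sY - y(0), with y(0) = 2, y'(0) = -2, the left side becomes (s^2 + s + 8)Y - (2*s).
The right side is L{t} = s^(-2).
So (s^2 + s + 8)Y = s^(-2) + (2*s).
Solve for Y(s) and write it as one ratio of polynomials.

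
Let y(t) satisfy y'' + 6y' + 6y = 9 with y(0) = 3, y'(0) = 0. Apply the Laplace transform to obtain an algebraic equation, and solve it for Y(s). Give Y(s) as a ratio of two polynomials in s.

Y(s) = (3*s^2 + 18*s + 9)/(s^3 + 6*s^2 + 6*s)

Laplace-transform each side.
Using L{y''} = s^2 Y - s·y(0) - y'(0) and L{y'} = sY - y(0), with y(0) = 3, y'(0) = 0, the left side becomes (s^2 + 6*s + 6)Y - (3*s + 18).
The right side is L{9} = 9/s.
So (s^2 + 6*s + 6)Y = 9/s + (3*s + 18).
Solve for Y(s) and write it as one ratio of polynomials.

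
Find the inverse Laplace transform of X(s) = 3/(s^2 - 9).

Since L{sinh(3t)} = 3/(s^2 - 9), the inverse is sinh(3*t).

sinh(3*t)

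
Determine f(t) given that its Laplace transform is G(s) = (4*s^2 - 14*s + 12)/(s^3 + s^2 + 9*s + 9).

Factor the denominator: s^3 + s^2 + 9*s + 9 = (s + 1)*(s^2 + 9).
Partial fraction decomposition gives [3/(s + 1)] + [s/(s^2 + 9)] + [-15/(s^2 + 9)].
Invert each term: 3/(s + 1) ↔ 3e^(-t); 1·s/(s^2 + 9) ↔ cos(3t); -5·3/(s^2 + 9) ↔ -5sin(3t).

f(t) = -5*sin(3*t) + cos(3*t) + 3*exp(-t)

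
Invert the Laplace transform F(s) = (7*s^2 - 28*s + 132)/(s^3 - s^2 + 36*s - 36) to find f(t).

f(t) = 3*exp(t) - 4*sin(6*t) + 4*cos(6*t)

Factor the denominator: s^3 - s^2 + 36*s - 36 = (s - 1)*(s^2 + 36).
Partial fraction decomposition gives [3/(s - 1)] + [4*s/(s^2 + 36)] + [-24/(s^2 + 36)].
Invert each term: 3/(s - 1) ↔ 3e^(t); 4·s/(s^2 + 36) ↔ 4cos(6t); -4·6/(s^2 + 36) ↔ -4sin(6t).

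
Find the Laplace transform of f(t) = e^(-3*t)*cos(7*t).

L{cos(7t)} = s/(s^2 + 49).
By the first shifting theorem, multiplying by e^(-3t) replaces s with s + 3.

(s + 3)/((s + 3)^2 + 49)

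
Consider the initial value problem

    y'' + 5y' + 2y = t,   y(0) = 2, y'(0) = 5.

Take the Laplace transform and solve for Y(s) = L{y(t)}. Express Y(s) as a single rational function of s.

Laplace-transform each side.
With L{y''} = s^2 Y - s·y(0) - y'(0) and L{y'} = sY - y(0), with y(0) = 2, y'(0) = 5: the LHS transforms to (s^2 + 5*s + 2)Y - (2*s + 15).
The right side is L{t} = s^(-2).
So (s^2 + 5*s + 2)Y = s^(-2) + (2*s + 15).
Isolate Y and clear denominators.

Y(s) = (2*s^3 + 15*s^2 + 1)/(s^4 + 5*s^3 + 2*s^2)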